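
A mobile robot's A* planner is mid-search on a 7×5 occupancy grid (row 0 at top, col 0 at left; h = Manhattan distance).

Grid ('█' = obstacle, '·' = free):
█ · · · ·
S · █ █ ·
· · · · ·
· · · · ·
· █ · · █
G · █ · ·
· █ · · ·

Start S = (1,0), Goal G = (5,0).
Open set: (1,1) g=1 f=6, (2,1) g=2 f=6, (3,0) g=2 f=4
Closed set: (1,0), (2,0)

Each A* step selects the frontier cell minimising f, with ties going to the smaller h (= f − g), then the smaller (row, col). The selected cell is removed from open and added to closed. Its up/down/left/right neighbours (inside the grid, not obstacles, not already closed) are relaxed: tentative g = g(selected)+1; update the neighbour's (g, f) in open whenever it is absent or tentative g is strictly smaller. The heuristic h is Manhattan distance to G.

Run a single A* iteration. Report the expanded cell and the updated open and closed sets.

step 1: expand (3,0) (f=4, h=2) → closed; open now [(1,1) g=1 f=6, (2,1) g=2 f=6, (3,1) g=3 f=6, (4,0) g=3 f=4]

expanded=(3,0); open=[(1,1) g=1 f=6, (2,1) g=2 f=6, (3,1) g=3 f=6, (4,0) g=3 f=4]; closed=[(1,0), (2,0), (3,0)]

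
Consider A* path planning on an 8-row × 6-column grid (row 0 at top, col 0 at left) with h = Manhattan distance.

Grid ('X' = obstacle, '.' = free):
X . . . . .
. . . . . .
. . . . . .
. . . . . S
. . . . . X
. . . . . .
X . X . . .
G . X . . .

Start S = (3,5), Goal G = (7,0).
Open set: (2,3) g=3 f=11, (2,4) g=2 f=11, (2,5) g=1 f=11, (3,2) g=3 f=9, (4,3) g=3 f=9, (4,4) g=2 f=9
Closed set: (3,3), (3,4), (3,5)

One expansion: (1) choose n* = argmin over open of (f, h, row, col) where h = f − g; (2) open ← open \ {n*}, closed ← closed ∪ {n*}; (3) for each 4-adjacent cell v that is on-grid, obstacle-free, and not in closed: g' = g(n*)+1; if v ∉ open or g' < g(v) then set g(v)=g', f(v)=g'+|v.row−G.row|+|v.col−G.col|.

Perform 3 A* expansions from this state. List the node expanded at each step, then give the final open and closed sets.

order=[(3,2) → (3,1) → (3,0)]; open=[(2,0) g=6 f=11, (2,1) g=5 f=11, (2,2) g=4 f=11, (2,3) g=3 f=11, (2,4) g=2 f=11, (2,5) g=1 f=11, (4,0) g=6 f=9, (4,1) g=5 f=9, (4,2) g=4 f=9, (4,3) g=3 f=9, (4,4) g=2 f=9]; closed=[(3,0), (3,1), (3,2), (3,3), (3,4), (3,5)]

step 1: expand (3,2) (f=9, h=6) → closed; open now [(2,2) g=4 f=11, (2,3) g=3 f=11, (2,4) g=2 f=11, (2,5) g=1 f=11, (3,1) g=4 f=9, (4,2) g=4 f=9, (4,3) g=3 f=9, (4,4) g=2 f=9]
step 2: expand (3,1) (f=9, h=5) → closed; open now [(2,1) g=5 f=11, (2,2) g=4 f=11, (2,3) g=3 f=11, (2,4) g=2 f=11, (2,5) g=1 f=11, (3,0) g=5 f=9, (4,1) g=5 f=9, (4,2) g=4 f=9, (4,3) g=3 f=9, (4,4) g=2 f=9]
step 3: expand (3,0) (f=9, h=4) → closed; open now [(2,0) g=6 f=11, (2,1) g=5 f=11, (2,2) g=4 f=11, (2,3) g=3 f=11, (2,4) g=2 f=11, (2,5) g=1 f=11, (4,0) g=6 f=9, (4,1) g=5 f=9, (4,2) g=4 f=9, (4,3) g=3 f=9, (4,4) g=2 f=9]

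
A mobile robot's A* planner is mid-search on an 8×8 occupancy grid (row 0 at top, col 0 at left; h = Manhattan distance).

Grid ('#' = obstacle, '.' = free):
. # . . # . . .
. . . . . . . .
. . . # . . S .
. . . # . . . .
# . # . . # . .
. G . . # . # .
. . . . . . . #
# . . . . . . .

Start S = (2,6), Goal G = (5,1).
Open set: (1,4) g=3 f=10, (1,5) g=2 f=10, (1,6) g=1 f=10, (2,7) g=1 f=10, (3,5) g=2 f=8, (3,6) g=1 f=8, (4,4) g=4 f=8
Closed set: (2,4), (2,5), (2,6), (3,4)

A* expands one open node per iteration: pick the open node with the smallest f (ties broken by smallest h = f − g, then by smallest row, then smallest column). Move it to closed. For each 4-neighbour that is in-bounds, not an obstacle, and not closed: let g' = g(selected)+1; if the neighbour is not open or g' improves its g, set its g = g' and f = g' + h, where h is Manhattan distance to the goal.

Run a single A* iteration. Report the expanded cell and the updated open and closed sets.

step 1: expand (4,4) (f=8, h=4) → closed; open now [(1,4) g=3 f=10, (1,5) g=2 f=10, (1,6) g=1 f=10, (2,7) g=1 f=10, (3,5) g=2 f=8, (3,6) g=1 f=8, (4,3) g=5 f=8]

expanded=(4,4); open=[(1,4) g=3 f=10, (1,5) g=2 f=10, (1,6) g=1 f=10, (2,7) g=1 f=10, (3,5) g=2 f=8, (3,6) g=1 f=8, (4,3) g=5 f=8]; closed=[(2,4), (2,5), (2,6), (3,4), (4,4)]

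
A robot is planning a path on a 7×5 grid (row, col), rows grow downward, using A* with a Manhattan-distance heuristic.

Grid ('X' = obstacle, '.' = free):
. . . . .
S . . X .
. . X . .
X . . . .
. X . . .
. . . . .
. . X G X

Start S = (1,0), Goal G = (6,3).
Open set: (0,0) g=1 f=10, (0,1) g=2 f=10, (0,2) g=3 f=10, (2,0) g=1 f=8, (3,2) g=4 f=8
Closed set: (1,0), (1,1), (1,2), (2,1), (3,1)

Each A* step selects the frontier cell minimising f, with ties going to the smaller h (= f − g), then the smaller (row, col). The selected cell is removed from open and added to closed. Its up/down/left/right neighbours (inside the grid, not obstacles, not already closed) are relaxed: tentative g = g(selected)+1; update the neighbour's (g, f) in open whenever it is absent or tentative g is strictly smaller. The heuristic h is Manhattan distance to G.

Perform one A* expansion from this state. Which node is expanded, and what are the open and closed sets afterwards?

expanded=(3,2); open=[(0,0) g=1 f=10, (0,1) g=2 f=10, (0,2) g=3 f=10, (2,0) g=1 f=8, (3,3) g=5 f=8, (4,2) g=5 f=8]; closed=[(1,0), (1,1), (1,2), (2,1), (3,1), (3,2)]

step 1: expand (3,2) (f=8, h=4) → closed; open now [(0,0) g=1 f=10, (0,1) g=2 f=10, (0,2) g=3 f=10, (2,0) g=1 f=8, (3,3) g=5 f=8, (4,2) g=5 f=8]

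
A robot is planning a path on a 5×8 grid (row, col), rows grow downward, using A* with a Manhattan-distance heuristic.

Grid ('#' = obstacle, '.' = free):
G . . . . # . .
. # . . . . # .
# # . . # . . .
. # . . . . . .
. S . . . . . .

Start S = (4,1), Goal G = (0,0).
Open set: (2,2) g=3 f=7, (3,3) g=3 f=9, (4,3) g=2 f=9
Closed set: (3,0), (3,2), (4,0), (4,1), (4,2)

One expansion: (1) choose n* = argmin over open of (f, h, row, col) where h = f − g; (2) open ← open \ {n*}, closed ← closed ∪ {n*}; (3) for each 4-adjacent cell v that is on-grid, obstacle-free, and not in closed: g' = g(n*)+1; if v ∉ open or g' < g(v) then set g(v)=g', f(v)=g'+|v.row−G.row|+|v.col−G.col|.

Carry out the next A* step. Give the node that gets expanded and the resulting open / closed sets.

step 1: expand (2,2) (f=7, h=4) → closed; open now [(1,2) g=4 f=7, (2,3) g=4 f=9, (3,3) g=3 f=9, (4,3) g=2 f=9]

expanded=(2,2); open=[(1,2) g=4 f=7, (2,3) g=4 f=9, (3,3) g=3 f=9, (4,3) g=2 f=9]; closed=[(2,2), (3,0), (3,2), (4,0), (4,1), (4,2)]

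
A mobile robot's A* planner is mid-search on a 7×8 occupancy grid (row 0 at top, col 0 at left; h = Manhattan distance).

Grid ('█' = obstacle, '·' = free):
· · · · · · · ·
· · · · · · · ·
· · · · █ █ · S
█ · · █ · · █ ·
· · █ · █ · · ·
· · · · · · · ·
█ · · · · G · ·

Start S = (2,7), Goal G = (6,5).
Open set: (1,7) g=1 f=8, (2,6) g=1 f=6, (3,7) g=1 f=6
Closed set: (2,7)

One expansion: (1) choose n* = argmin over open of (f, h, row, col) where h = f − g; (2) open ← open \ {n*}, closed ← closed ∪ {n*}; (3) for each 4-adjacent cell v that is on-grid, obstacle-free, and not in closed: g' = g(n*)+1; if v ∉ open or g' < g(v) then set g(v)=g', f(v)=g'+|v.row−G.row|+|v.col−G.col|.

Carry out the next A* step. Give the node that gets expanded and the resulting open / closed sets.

step 1: expand (2,6) (f=6, h=5) → closed; open now [(1,6) g=2 f=8, (1,7) g=1 f=8, (3,7) g=1 f=6]

expanded=(2,6); open=[(1,6) g=2 f=8, (1,7) g=1 f=8, (3,7) g=1 f=6]; closed=[(2,6), (2,7)]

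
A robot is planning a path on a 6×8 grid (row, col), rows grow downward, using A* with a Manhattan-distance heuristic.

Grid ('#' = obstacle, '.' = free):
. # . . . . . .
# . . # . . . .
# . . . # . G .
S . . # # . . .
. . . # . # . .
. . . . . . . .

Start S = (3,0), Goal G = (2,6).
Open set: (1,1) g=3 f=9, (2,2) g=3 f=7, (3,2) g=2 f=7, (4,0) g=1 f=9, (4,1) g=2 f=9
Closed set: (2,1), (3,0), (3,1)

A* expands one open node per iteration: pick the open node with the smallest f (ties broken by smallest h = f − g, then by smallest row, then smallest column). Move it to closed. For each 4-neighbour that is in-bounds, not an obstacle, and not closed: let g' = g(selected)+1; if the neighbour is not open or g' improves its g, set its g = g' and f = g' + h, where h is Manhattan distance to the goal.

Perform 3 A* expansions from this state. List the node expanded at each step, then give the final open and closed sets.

step 1: expand (2,2) (f=7, h=4) → closed; open now [(1,1) g=3 f=9, (1,2) g=4 f=9, (2,3) g=4 f=7, (3,2) g=2 f=7, (4,0) g=1 f=9, (4,1) g=2 f=9]
step 2: expand (2,3) (f=7, h=3) → closed; open now [(1,1) g=3 f=9, (1,2) g=4 f=9, (3,2) g=2 f=7, (4,0) g=1 f=9, (4,1) g=2 f=9]
step 3: expand (3,2) (f=7, h=5) → closed; open now [(1,1) g=3 f=9, (1,2) g=4 f=9, (4,0) g=1 f=9, (4,1) g=2 f=9, (4,2) g=3 f=9]

order=[(2,2) → (2,3) → (3,2)]; open=[(1,1) g=3 f=9, (1,2) g=4 f=9, (4,0) g=1 f=9, (4,1) g=2 f=9, (4,2) g=3 f=9]; closed=[(2,1), (2,2), (2,3), (3,0), (3,1), (3,2)]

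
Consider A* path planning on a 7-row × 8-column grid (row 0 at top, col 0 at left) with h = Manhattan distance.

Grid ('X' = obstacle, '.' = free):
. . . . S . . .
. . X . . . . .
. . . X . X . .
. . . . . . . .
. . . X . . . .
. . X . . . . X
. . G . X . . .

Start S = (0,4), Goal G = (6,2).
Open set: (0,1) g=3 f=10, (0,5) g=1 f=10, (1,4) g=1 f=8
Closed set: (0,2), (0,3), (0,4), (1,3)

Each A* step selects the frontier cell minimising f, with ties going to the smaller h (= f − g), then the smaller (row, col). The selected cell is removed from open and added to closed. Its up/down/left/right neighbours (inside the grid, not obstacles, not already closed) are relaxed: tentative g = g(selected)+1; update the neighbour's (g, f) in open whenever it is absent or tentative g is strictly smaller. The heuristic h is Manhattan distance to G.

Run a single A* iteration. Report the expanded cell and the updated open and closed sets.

step 1: expand (1,4) (f=8, h=7) → closed; open now [(0,1) g=3 f=10, (0,5) g=1 f=10, (1,5) g=2 f=10, (2,4) g=2 f=8]

expanded=(1,4); open=[(0,1) g=3 f=10, (0,5) g=1 f=10, (1,5) g=2 f=10, (2,4) g=2 f=8]; closed=[(0,2), (0,3), (0,4), (1,3), (1,4)]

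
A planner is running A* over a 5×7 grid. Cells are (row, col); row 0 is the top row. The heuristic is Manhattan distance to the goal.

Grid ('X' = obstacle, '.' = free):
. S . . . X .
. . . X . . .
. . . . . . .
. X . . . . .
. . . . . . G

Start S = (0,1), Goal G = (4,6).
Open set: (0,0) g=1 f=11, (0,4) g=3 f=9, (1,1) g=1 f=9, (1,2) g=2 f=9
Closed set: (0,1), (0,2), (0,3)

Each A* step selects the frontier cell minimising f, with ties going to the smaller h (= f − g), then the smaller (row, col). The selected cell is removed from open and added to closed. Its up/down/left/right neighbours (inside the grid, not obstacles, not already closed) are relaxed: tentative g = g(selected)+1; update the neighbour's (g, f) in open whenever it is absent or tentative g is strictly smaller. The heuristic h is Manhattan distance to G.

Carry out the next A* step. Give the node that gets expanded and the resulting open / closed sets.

expanded=(0,4); open=[(0,0) g=1 f=11, (1,1) g=1 f=9, (1,2) g=2 f=9, (1,4) g=4 f=9]; closed=[(0,1), (0,2), (0,3), (0,4)]

step 1: expand (0,4) (f=9, h=6) → closed; open now [(0,0) g=1 f=11, (1,1) g=1 f=9, (1,2) g=2 f=9, (1,4) g=4 f=9]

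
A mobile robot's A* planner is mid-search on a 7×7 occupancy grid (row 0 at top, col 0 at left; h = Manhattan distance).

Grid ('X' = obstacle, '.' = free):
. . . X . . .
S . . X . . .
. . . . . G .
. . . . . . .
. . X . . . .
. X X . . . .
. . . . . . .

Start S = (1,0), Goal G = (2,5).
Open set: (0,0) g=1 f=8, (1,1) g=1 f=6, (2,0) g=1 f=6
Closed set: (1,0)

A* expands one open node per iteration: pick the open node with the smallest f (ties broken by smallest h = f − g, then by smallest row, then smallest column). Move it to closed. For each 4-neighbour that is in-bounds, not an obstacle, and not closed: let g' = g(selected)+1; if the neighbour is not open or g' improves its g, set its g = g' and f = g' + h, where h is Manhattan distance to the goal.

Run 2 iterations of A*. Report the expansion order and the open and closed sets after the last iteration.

order=[(1,1) → (1,2)]; open=[(0,0) g=1 f=8, (0,1) g=2 f=8, (0,2) g=3 f=8, (2,0) g=1 f=6, (2,1) g=2 f=6, (2,2) g=3 f=6]; closed=[(1,0), (1,1), (1,2)]

step 1: expand (1,1) (f=6, h=5) → closed; open now [(0,0) g=1 f=8, (0,1) g=2 f=8, (1,2) g=2 f=6, (2,0) g=1 f=6, (2,1) g=2 f=6]
step 2: expand (1,2) (f=6, h=4) → closed; open now [(0,0) g=1 f=8, (0,1) g=2 f=8, (0,2) g=3 f=8, (2,0) g=1 f=6, (2,1) g=2 f=6, (2,2) g=3 f=6]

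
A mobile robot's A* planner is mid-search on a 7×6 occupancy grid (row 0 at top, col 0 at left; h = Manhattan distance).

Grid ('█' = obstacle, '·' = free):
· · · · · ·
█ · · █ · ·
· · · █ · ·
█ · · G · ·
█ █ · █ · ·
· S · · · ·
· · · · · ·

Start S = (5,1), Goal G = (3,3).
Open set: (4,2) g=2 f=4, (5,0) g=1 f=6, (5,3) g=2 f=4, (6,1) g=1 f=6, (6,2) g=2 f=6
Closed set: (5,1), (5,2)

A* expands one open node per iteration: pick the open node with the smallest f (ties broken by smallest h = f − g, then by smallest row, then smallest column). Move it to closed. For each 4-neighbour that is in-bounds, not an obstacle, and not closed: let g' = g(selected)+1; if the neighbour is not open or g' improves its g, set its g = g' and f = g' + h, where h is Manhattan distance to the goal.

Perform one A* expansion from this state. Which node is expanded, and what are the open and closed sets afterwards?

step 1: expand (4,2) (f=4, h=2) → closed; open now [(3,2) g=3 f=4, (5,0) g=1 f=6, (5,3) g=2 f=4, (6,1) g=1 f=6, (6,2) g=2 f=6]

expanded=(4,2); open=[(3,2) g=3 f=4, (5,0) g=1 f=6, (5,3) g=2 f=4, (6,1) g=1 f=6, (6,2) g=2 f=6]; closed=[(4,2), (5,1), (5,2)]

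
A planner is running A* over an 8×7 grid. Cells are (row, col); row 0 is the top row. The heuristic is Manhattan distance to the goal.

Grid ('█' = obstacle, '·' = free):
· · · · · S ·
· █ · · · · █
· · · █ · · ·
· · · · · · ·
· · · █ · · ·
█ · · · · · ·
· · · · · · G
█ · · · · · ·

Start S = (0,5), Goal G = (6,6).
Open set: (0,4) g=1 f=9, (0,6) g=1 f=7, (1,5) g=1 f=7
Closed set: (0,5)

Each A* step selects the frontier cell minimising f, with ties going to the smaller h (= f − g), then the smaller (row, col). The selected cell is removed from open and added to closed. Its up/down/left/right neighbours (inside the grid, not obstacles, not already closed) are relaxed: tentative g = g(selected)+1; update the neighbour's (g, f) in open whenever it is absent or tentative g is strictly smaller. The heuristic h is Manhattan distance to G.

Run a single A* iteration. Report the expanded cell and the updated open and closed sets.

step 1: expand (0,6) (f=7, h=6) → closed; open now [(0,4) g=1 f=9, (1,5) g=1 f=7]

expanded=(0,6); open=[(0,4) g=1 f=9, (1,5) g=1 f=7]; closed=[(0,5), (0,6)]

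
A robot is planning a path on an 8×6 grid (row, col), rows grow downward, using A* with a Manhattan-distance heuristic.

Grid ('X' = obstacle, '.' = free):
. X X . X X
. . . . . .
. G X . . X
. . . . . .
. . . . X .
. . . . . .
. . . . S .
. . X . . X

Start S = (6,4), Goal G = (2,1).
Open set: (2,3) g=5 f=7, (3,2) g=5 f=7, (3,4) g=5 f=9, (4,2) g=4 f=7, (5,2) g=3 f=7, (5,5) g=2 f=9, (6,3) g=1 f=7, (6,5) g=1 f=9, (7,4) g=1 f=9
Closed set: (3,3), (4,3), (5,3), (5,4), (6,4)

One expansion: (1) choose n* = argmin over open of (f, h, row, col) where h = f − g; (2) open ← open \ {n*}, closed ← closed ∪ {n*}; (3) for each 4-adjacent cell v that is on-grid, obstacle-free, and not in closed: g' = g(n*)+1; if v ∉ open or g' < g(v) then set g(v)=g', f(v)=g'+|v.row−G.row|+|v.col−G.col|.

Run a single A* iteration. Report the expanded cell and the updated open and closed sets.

step 1: expand (2,3) (f=7, h=2) → closed; open now [(1,3) g=6 f=9, (2,4) g=6 f=9, (3,2) g=5 f=7, (3,4) g=5 f=9, (4,2) g=4 f=7, (5,2) g=3 f=7, (5,5) g=2 f=9, (6,3) g=1 f=7, (6,5) g=1 f=9, (7,4) g=1 f=9]

expanded=(2,3); open=[(1,3) g=6 f=9, (2,4) g=6 f=9, (3,2) g=5 f=7, (3,4) g=5 f=9, (4,2) g=4 f=7, (5,2) g=3 f=7, (5,5) g=2 f=9, (6,3) g=1 f=7, (6,5) g=1 f=9, (7,4) g=1 f=9]; closed=[(2,3), (3,3), (4,3), (5,3), (5,4), (6,4)]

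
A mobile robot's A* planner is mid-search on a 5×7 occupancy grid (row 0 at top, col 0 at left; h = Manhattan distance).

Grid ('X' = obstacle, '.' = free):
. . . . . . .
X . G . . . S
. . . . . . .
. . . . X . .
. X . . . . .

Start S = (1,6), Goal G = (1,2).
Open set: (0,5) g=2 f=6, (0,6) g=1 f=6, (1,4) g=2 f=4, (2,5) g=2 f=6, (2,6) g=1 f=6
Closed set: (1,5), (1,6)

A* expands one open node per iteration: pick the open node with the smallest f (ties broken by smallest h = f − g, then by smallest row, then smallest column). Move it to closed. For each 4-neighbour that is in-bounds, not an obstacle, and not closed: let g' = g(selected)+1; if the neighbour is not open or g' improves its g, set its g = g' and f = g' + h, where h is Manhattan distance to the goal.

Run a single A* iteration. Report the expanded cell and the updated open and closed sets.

expanded=(1,4); open=[(0,4) g=3 f=6, (0,5) g=2 f=6, (0,6) g=1 f=6, (1,3) g=3 f=4, (2,4) g=3 f=6, (2,5) g=2 f=6, (2,6) g=1 f=6]; closed=[(1,4), (1,5), (1,6)]

step 1: expand (1,4) (f=4, h=2) → closed; open now [(0,4) g=3 f=6, (0,5) g=2 f=6, (0,6) g=1 f=6, (1,3) g=3 f=4, (2,4) g=3 f=6, (2,5) g=2 f=6, (2,6) g=1 f=6]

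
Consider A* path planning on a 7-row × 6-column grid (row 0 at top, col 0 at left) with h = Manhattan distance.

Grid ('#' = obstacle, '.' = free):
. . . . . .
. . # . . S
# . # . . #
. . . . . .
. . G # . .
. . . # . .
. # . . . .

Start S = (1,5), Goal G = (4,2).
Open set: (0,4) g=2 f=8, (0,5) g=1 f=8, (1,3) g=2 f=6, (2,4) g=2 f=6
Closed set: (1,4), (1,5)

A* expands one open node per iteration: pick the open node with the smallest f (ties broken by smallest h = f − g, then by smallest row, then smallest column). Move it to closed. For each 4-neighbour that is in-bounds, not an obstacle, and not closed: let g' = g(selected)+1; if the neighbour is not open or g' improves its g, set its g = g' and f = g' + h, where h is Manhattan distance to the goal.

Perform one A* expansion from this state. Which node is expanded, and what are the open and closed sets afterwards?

step 1: expand (1,3) (f=6, h=4) → closed; open now [(0,3) g=3 f=8, (0,4) g=2 f=8, (0,5) g=1 f=8, (2,3) g=3 f=6, (2,4) g=2 f=6]

expanded=(1,3); open=[(0,3) g=3 f=8, (0,4) g=2 f=8, (0,5) g=1 f=8, (2,3) g=3 f=6, (2,4) g=2 f=6]; closed=[(1,3), (1,4), (1,5)]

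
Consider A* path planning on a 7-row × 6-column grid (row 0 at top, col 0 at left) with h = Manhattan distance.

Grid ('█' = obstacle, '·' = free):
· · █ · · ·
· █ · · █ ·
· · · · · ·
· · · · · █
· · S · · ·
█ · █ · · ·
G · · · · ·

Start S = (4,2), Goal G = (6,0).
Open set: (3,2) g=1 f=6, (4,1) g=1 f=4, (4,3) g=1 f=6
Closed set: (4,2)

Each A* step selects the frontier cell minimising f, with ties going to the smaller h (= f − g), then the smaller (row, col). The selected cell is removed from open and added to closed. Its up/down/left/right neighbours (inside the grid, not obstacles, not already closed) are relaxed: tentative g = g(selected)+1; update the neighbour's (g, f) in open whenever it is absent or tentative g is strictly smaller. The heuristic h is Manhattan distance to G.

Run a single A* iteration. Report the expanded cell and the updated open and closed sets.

step 1: expand (4,1) (f=4, h=3) → closed; open now [(3,1) g=2 f=6, (3,2) g=1 f=6, (4,0) g=2 f=4, (4,3) g=1 f=6, (5,1) g=2 f=4]

expanded=(4,1); open=[(3,1) g=2 f=6, (3,2) g=1 f=6, (4,0) g=2 f=4, (4,3) g=1 f=6, (5,1) g=2 f=4]; closed=[(4,1), (4,2)]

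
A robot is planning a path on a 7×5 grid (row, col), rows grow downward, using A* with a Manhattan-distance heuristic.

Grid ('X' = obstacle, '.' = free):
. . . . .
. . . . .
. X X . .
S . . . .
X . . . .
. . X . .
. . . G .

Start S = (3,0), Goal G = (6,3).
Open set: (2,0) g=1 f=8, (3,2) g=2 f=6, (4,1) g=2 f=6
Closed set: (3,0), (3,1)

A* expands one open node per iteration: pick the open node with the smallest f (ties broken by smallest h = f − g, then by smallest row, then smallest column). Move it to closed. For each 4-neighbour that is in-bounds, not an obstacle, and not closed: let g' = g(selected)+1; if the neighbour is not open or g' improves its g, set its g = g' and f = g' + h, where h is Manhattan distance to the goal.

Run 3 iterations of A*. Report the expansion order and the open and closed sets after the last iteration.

order=[(3,2) → (3,3) → (4,3)]; open=[(2,0) g=1 f=8, (2,3) g=4 f=8, (3,4) g=4 f=8, (4,1) g=2 f=6, (4,2) g=3 f=6, (4,4) g=5 f=8, (5,3) g=5 f=6]; closed=[(3,0), (3,1), (3,2), (3,3), (4,3)]

step 1: expand (3,2) (f=6, h=4) → closed; open now [(2,0) g=1 f=8, (3,3) g=3 f=6, (4,1) g=2 f=6, (4,2) g=3 f=6]
step 2: expand (3,3) (f=6, h=3) → closed; open now [(2,0) g=1 f=8, (2,3) g=4 f=8, (3,4) g=4 f=8, (4,1) g=2 f=6, (4,2) g=3 f=6, (4,3) g=4 f=6]
step 3: expand (4,3) (f=6, h=2) → closed; open now [(2,0) g=1 f=8, (2,3) g=4 f=8, (3,4) g=4 f=8, (4,1) g=2 f=6, (4,2) g=3 f=6, (4,4) g=5 f=8, (5,3) g=5 f=6]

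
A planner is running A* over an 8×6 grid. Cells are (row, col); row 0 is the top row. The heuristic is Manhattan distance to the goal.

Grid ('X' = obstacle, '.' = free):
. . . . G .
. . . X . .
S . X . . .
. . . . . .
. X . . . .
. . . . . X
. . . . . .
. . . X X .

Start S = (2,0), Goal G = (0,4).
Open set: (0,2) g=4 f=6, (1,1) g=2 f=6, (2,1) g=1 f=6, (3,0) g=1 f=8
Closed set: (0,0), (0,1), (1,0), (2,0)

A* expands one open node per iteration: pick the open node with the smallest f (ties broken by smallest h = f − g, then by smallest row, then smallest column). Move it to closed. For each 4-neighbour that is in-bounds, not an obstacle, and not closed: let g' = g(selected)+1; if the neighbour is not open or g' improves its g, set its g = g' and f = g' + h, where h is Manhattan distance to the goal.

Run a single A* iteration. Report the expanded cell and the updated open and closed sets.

step 1: expand (0,2) (f=6, h=2) → closed; open now [(0,3) g=5 f=6, (1,1) g=2 f=6, (1,2) g=5 f=8, (2,1) g=1 f=6, (3,0) g=1 f=8]

expanded=(0,2); open=[(0,3) g=5 f=6, (1,1) g=2 f=6, (1,2) g=5 f=8, (2,1) g=1 f=6, (3,0) g=1 f=8]; closed=[(0,0), (0,1), (0,2), (1,0), (2,0)]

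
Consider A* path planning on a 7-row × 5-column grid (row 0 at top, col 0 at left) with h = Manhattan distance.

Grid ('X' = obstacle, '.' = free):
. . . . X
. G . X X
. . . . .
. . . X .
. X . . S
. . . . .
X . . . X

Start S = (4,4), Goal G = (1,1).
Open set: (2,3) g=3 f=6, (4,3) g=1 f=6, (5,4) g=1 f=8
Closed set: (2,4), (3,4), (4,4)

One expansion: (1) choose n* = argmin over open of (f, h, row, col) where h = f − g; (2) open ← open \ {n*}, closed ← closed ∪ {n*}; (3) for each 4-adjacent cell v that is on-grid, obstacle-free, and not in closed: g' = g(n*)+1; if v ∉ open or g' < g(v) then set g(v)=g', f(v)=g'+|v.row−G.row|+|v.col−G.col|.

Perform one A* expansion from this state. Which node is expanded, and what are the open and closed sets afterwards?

step 1: expand (2,3) (f=6, h=3) → closed; open now [(2,2) g=4 f=6, (4,3) g=1 f=6, (5,4) g=1 f=8]

expanded=(2,3); open=[(2,2) g=4 f=6, (4,3) g=1 f=6, (5,4) g=1 f=8]; closed=[(2,3), (2,4), (3,4), (4,4)]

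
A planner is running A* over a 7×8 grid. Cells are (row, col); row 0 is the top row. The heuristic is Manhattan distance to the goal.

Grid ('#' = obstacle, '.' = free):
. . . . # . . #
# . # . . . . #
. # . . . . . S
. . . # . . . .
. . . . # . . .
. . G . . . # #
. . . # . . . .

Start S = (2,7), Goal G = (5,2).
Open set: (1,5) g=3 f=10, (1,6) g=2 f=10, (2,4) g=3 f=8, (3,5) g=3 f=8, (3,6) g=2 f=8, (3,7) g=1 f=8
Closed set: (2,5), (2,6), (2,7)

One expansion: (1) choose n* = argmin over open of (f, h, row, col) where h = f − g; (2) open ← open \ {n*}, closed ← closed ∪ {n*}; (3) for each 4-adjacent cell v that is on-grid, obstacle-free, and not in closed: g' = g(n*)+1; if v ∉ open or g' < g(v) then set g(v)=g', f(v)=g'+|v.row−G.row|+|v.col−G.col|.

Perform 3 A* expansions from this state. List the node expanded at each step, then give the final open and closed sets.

step 1: expand (2,4) (f=8, h=5) → closed; open now [(1,4) g=4 f=10, (1,5) g=3 f=10, (1,6) g=2 f=10, (2,3) g=4 f=8, (3,4) g=4 f=8, (3,5) g=3 f=8, (3,6) g=2 f=8, (3,7) g=1 f=8]
step 2: expand (2,3) (f=8, h=4) → closed; open now [(1,3) g=5 f=10, (1,4) g=4 f=10, (1,5) g=3 f=10, (1,6) g=2 f=10, (2,2) g=5 f=8, (3,4) g=4 f=8, (3,5) g=3 f=8, (3,6) g=2 f=8, (3,7) g=1 f=8]
step 3: expand (2,2) (f=8, h=3) → closed; open now [(1,3) g=5 f=10, (1,4) g=4 f=10, (1,5) g=3 f=10, (1,6) g=2 f=10, (3,2) g=6 f=8, (3,4) g=4 f=8, (3,5) g=3 f=8, (3,6) g=2 f=8, (3,7) g=1 f=8]

order=[(2,4) → (2,3) → (2,2)]; open=[(1,3) g=5 f=10, (1,4) g=4 f=10, (1,5) g=3 f=10, (1,6) g=2 f=10, (3,2) g=6 f=8, (3,4) g=4 f=8, (3,5) g=3 f=8, (3,6) g=2 f=8, (3,7) g=1 f=8]; closed=[(2,2), (2,3), (2,4), (2,5), (2,6), (2,7)]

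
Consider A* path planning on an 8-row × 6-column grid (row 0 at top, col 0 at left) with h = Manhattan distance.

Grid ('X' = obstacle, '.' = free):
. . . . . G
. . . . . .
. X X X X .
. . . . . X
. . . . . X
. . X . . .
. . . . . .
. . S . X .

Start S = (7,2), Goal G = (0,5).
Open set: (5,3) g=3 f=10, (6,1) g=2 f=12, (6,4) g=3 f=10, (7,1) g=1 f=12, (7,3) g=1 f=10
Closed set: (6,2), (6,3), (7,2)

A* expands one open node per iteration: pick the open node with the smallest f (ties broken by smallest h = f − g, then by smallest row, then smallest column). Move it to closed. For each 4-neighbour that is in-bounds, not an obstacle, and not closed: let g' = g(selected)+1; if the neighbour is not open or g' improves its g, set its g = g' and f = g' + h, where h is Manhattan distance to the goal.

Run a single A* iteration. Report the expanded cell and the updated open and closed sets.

expanded=(5,3); open=[(4,3) g=4 f=10, (5,4) g=4 f=10, (6,1) g=2 f=12, (6,4) g=3 f=10, (7,1) g=1 f=12, (7,3) g=1 f=10]; closed=[(5,3), (6,2), (6,3), (7,2)]

step 1: expand (5,3) (f=10, h=7) → closed; open now [(4,3) g=4 f=10, (5,4) g=4 f=10, (6,1) g=2 f=12, (6,4) g=3 f=10, (7,1) g=1 f=12, (7,3) g=1 f=10]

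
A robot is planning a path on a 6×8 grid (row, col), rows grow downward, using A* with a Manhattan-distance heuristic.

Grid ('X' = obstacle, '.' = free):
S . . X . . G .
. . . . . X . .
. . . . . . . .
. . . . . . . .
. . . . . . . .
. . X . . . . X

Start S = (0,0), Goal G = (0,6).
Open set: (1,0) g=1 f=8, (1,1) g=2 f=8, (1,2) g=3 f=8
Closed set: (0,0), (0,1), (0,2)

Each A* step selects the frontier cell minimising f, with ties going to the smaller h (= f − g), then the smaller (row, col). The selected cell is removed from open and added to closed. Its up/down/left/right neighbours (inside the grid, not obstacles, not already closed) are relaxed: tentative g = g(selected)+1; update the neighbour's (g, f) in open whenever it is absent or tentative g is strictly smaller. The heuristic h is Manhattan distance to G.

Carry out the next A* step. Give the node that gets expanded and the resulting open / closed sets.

step 1: expand (1,2) (f=8, h=5) → closed; open now [(1,0) g=1 f=8, (1,1) g=2 f=8, (1,3) g=4 f=8, (2,2) g=4 f=10]

expanded=(1,2); open=[(1,0) g=1 f=8, (1,1) g=2 f=8, (1,3) g=4 f=8, (2,2) g=4 f=10]; closed=[(0,0), (0,1), (0,2), (1,2)]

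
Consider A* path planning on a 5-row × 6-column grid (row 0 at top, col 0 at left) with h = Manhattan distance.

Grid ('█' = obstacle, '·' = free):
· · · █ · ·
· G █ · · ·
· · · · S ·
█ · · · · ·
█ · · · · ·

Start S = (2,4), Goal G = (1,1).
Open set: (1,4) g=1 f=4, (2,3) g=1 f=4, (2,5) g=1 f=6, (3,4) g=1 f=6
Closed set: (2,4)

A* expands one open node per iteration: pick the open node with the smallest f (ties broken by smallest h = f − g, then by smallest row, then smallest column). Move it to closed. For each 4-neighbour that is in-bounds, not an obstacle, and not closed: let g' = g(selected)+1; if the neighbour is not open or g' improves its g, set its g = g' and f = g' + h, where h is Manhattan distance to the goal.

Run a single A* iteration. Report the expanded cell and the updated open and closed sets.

expanded=(1,4); open=[(0,4) g=2 f=6, (1,3) g=2 f=4, (1,5) g=2 f=6, (2,3) g=1 f=4, (2,5) g=1 f=6, (3,4) g=1 f=6]; closed=[(1,4), (2,4)]

step 1: expand (1,4) (f=4, h=3) → closed; open now [(0,4) g=2 f=6, (1,3) g=2 f=4, (1,5) g=2 f=6, (2,3) g=1 f=4, (2,5) g=1 f=6, (3,4) g=1 f=6]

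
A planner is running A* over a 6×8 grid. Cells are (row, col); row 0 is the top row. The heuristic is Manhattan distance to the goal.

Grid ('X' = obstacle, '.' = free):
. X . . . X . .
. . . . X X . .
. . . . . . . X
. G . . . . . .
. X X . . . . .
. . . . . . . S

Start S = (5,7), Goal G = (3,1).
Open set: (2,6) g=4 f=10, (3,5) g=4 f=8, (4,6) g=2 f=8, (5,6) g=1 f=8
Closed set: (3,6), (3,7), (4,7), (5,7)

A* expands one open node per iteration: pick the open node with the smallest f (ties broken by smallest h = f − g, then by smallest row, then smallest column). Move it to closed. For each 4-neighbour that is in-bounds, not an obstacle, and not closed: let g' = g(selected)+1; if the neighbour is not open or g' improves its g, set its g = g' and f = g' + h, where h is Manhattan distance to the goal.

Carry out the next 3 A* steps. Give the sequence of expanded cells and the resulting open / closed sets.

order=[(3,5) → (3,4) → (3,3)]; open=[(2,3) g=7 f=10, (2,4) g=6 f=10, (2,5) g=5 f=10, (2,6) g=4 f=10, (3,2) g=7 f=8, (4,3) g=7 f=10, (4,4) g=6 f=10, (4,5) g=5 f=10, (4,6) g=2 f=8, (5,6) g=1 f=8]; closed=[(3,3), (3,4), (3,5), (3,6), (3,7), (4,7), (5,7)]

step 1: expand (3,5) (f=8, h=4) → closed; open now [(2,5) g=5 f=10, (2,6) g=4 f=10, (3,4) g=5 f=8, (4,5) g=5 f=10, (4,6) g=2 f=8, (5,6) g=1 f=8]
step 2: expand (3,4) (f=8, h=3) → closed; open now [(2,4) g=6 f=10, (2,5) g=5 f=10, (2,6) g=4 f=10, (3,3) g=6 f=8, (4,4) g=6 f=10, (4,5) g=5 f=10, (4,6) g=2 f=8, (5,6) g=1 f=8]
step 3: expand (3,3) (f=8, h=2) → closed; open now [(2,3) g=7 f=10, (2,4) g=6 f=10, (2,5) g=5 f=10, (2,6) g=4 f=10, (3,2) g=7 f=8, (4,3) g=7 f=10, (4,4) g=6 f=10, (4,5) g=5 f=10, (4,6) g=2 f=8, (5,6) g=1 f=8]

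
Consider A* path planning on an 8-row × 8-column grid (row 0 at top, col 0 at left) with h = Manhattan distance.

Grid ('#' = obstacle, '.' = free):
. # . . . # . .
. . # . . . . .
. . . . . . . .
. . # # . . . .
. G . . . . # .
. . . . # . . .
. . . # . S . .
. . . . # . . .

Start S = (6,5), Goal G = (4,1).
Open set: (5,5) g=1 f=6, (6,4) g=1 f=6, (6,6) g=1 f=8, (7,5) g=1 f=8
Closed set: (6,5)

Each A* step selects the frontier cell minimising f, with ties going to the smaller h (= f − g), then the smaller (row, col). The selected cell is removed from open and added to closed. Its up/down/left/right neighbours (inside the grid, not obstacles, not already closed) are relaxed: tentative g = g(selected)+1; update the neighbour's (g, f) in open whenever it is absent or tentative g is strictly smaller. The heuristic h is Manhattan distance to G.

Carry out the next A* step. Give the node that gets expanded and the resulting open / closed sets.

step 1: expand (5,5) (f=6, h=5) → closed; open now [(4,5) g=2 f=6, (5,6) g=2 f=8, (6,4) g=1 f=6, (6,6) g=1 f=8, (7,5) g=1 f=8]

expanded=(5,5); open=[(4,5) g=2 f=6, (5,6) g=2 f=8, (6,4) g=1 f=6, (6,6) g=1 f=8, (7,5) g=1 f=8]; closed=[(5,5), (6,5)]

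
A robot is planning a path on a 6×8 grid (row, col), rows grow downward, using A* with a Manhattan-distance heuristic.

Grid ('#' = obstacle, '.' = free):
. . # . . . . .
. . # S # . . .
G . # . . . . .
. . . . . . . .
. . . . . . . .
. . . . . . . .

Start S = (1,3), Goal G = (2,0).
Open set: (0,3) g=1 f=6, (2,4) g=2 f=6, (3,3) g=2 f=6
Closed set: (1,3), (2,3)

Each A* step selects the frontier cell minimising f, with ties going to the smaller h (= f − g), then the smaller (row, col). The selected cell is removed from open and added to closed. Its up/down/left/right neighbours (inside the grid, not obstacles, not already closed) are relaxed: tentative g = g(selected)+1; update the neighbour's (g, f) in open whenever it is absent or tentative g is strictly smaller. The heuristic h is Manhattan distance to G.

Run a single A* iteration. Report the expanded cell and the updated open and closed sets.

step 1: expand (2,4) (f=6, h=4) → closed; open now [(0,3) g=1 f=6, (2,5) g=3 f=8, (3,3) g=2 f=6, (3,4) g=3 f=8]

expanded=(2,4); open=[(0,3) g=1 f=6, (2,5) g=3 f=8, (3,3) g=2 f=6, (3,4) g=3 f=8]; closed=[(1,3), (2,3), (2,4)]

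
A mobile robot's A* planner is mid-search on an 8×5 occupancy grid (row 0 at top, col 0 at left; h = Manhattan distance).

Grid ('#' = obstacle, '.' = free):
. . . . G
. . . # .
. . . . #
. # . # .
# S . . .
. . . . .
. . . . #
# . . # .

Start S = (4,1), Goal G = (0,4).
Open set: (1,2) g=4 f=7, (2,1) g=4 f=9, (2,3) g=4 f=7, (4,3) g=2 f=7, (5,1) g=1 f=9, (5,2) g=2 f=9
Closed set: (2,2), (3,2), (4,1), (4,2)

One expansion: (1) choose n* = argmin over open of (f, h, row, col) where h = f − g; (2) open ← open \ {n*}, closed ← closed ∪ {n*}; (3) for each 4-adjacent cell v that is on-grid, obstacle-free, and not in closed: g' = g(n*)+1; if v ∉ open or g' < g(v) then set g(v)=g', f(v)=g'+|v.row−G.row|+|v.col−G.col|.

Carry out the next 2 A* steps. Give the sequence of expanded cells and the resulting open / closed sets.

order=[(1,2) → (0,2)]; open=[(0,1) g=6 f=9, (0,3) g=6 f=7, (1,1) g=5 f=9, (2,1) g=4 f=9, (2,3) g=4 f=7, (4,3) g=2 f=7, (5,1) g=1 f=9, (5,2) g=2 f=9]; closed=[(0,2), (1,2), (2,2), (3,2), (4,1), (4,2)]

step 1: expand (1,2) (f=7, h=3) → closed; open now [(0,2) g=5 f=7, (1,1) g=5 f=9, (2,1) g=4 f=9, (2,3) g=4 f=7, (4,3) g=2 f=7, (5,1) g=1 f=9, (5,2) g=2 f=9]
step 2: expand (0,2) (f=7, h=2) → closed; open now [(0,1) g=6 f=9, (0,3) g=6 f=7, (1,1) g=5 f=9, (2,1) g=4 f=9, (2,3) g=4 f=7, (4,3) g=2 f=7, (5,1) g=1 f=9, (5,2) g=2 f=9]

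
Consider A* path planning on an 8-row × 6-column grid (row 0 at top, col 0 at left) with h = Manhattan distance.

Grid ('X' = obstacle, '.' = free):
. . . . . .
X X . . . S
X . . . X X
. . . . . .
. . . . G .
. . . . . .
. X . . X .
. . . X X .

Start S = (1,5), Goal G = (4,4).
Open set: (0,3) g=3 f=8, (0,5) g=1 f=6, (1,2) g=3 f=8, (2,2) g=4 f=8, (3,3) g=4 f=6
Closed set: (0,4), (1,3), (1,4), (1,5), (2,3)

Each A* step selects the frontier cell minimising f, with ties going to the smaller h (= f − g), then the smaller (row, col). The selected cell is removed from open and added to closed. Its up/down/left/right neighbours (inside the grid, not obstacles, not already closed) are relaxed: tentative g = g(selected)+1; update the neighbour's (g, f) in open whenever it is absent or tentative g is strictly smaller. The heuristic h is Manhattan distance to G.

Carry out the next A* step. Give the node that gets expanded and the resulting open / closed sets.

expanded=(3,3); open=[(0,3) g=3 f=8, (0,5) g=1 f=6, (1,2) g=3 f=8, (2,2) g=4 f=8, (3,2) g=5 f=8, (3,4) g=5 f=6, (4,3) g=5 f=6]; closed=[(0,4), (1,3), (1,4), (1,5), (2,3), (3,3)]

step 1: expand (3,3) (f=6, h=2) → closed; open now [(0,3) g=3 f=8, (0,5) g=1 f=6, (1,2) g=3 f=8, (2,2) g=4 f=8, (3,2) g=5 f=8, (3,4) g=5 f=6, (4,3) g=5 f=6]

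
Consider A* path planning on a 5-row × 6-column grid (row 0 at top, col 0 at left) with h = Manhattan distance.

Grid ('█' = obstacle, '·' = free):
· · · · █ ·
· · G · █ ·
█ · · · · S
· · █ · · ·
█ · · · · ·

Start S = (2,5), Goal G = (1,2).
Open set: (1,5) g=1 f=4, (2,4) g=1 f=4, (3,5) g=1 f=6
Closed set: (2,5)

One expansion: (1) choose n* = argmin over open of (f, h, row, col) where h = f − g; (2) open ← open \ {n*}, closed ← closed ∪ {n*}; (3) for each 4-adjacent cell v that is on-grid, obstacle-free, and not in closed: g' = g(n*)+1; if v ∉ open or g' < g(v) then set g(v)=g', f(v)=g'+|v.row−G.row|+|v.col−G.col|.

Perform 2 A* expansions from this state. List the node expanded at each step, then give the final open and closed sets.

order=[(1,5) → (2,4)]; open=[(0,5) g=2 f=6, (2,3) g=2 f=4, (3,4) g=2 f=6, (3,5) g=1 f=6]; closed=[(1,5), (2,4), (2,5)]

step 1: expand (1,5) (f=4, h=3) → closed; open now [(0,5) g=2 f=6, (2,4) g=1 f=4, (3,5) g=1 f=6]
step 2: expand (2,4) (f=4, h=3) → closed; open now [(0,5) g=2 f=6, (2,3) g=2 f=4, (3,4) g=2 f=6, (3,5) g=1 f=6]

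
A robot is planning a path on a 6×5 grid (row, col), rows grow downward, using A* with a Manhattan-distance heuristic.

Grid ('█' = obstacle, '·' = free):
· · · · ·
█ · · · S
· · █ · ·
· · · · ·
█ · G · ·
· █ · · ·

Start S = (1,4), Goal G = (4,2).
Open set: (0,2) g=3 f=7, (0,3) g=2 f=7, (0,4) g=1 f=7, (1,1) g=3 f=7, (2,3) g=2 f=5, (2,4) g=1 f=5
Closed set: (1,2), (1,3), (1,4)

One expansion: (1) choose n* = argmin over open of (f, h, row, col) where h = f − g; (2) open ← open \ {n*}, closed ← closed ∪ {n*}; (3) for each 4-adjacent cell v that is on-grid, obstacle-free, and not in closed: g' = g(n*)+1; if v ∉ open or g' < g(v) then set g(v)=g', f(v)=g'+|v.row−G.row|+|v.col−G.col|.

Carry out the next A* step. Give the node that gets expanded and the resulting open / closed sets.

expanded=(2,3); open=[(0,2) g=3 f=7, (0,3) g=2 f=7, (0,4) g=1 f=7, (1,1) g=3 f=7, (2,4) g=1 f=5, (3,3) g=3 f=5]; closed=[(1,2), (1,3), (1,4), (2,3)]

step 1: expand (2,3) (f=5, h=3) → closed; open now [(0,2) g=3 f=7, (0,3) g=2 f=7, (0,4) g=1 f=7, (1,1) g=3 f=7, (2,4) g=1 f=5, (3,3) g=3 f=5]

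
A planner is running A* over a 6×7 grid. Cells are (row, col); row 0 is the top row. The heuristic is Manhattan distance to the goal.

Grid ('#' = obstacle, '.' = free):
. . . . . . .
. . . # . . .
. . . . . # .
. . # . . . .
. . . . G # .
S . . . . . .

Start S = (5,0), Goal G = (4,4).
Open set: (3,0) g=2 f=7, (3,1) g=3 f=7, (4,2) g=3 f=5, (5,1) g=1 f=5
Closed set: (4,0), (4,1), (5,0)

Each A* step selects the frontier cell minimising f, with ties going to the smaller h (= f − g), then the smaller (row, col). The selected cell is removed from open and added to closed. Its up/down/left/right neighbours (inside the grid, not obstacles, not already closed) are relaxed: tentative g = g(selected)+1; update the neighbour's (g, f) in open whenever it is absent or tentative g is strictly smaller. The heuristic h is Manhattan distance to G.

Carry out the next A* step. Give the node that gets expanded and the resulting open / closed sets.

step 1: expand (4,2) (f=5, h=2) → closed; open now [(3,0) g=2 f=7, (3,1) g=3 f=7, (4,3) g=4 f=5, (5,1) g=1 f=5, (5,2) g=4 f=7]

expanded=(4,2); open=[(3,0) g=2 f=7, (3,1) g=3 f=7, (4,3) g=4 f=5, (5,1) g=1 f=5, (5,2) g=4 f=7]; closed=[(4,0), (4,1), (4,2), (5,0)]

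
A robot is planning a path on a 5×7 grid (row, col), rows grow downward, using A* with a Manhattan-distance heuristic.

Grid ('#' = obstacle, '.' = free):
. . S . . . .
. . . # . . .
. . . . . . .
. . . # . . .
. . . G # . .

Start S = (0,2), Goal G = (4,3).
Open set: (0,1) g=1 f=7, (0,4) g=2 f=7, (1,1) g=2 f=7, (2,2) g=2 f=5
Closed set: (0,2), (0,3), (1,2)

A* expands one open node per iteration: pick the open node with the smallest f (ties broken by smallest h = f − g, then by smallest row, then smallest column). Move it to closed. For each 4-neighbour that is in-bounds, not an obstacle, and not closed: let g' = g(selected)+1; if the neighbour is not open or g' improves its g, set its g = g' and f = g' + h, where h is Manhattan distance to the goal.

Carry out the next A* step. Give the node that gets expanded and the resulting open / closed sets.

step 1: expand (2,2) (f=5, h=3) → closed; open now [(0,1) g=1 f=7, (0,4) g=2 f=7, (1,1) g=2 f=7, (2,1) g=3 f=7, (2,3) g=3 f=5, (3,2) g=3 f=5]

expanded=(2,2); open=[(0,1) g=1 f=7, (0,4) g=2 f=7, (1,1) g=2 f=7, (2,1) g=3 f=7, (2,3) g=3 f=5, (3,2) g=3 f=5]; closed=[(0,2), (0,3), (1,2), (2,2)]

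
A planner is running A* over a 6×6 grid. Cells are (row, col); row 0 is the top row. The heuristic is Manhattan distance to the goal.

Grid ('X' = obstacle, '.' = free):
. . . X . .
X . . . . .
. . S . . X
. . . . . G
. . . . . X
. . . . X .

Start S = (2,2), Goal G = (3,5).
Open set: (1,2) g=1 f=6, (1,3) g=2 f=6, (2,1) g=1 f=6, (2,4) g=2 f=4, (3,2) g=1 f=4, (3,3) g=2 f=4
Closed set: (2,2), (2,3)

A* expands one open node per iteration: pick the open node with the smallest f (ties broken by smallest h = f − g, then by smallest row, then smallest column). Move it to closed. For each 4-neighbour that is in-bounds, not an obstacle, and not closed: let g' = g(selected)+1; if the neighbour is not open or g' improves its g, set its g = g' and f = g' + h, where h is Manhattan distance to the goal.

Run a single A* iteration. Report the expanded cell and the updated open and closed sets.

expanded=(2,4); open=[(1,2) g=1 f=6, (1,3) g=2 f=6, (1,4) g=3 f=6, (2,1) g=1 f=6, (3,2) g=1 f=4, (3,3) g=2 f=4, (3,4) g=3 f=4]; closed=[(2,2), (2,3), (2,4)]

step 1: expand (2,4) (f=4, h=2) → closed; open now [(1,2) g=1 f=6, (1,3) g=2 f=6, (1,4) g=3 f=6, (2,1) g=1 f=6, (3,2) g=1 f=4, (3,3) g=2 f=4, (3,4) g=3 f=4]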